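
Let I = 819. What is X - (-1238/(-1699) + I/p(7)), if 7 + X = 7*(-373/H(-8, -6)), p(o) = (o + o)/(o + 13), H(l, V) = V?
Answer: -7569677/10194 ≈ -742.56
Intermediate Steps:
p(o) = 2*o/(13 + o) (p(o) = (2*o)/(13 + o) = 2*o/(13 + o))
X = 2569/6 (X = -7 + 7*(-373/(-6)) = -7 + 7*(-373*(-1/6)) = -7 + 7*(373/6) = -7 + 2611/6 = 2569/6 ≈ 428.17)
X - (-1238/(-1699) + I/p(7)) = 2569/6 - (-1238/(-1699) + 819/((2*7/(13 + 7)))) = 2569/6 - (-1238*(-1/1699) + 819/((2*7/20))) = 2569/6 - (1238/1699 + 819/((2*7*(1/20)))) = 2569/6 - (1238/1699 + 819/(7/10)) = 2569/6 - (1238/1699 + 819*(10/7)) = 2569/6 - (1238/1699 + 1170) = 2569/6 - 1*1989068/1699 = 2569/6 - 1989068/1699 = -7569677/10194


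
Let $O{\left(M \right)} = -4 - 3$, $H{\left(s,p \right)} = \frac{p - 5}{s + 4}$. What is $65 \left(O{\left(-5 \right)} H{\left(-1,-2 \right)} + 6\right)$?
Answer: $\frac{4355}{3} \approx 1451.7$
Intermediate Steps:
$H{\left(s,p \right)} = \frac{-5 + p}{4 + s}$
$O{\left(M \right)} = -7$
$65 \left(O{\left(-5 \right)} H{\left(-1,-2 \right)} + 6\right) = 65 \left(- 7 \frac{-5 - 2}{4 - 1} + 6\right) = 65 \left(- 7 \cdot \frac{1}{3} \left(-7\right) + 6\right) = 65 \left(\left(-7\right) \left(- \frac{7}{3}\right) + 6\right) = 65 \left(\frac{49}{3} + 6\right) = 65 \cdot \frac{67}{3} = \frac{4355}{3}$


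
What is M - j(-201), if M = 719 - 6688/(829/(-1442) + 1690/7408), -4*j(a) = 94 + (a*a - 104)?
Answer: 111511430989/3704252 ≈ 30104.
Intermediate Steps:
j(a) = 5/2 - a²/4 (j(a) = -(94 + (a*a - 104))/4 = -(94 + (a² - 104))/4 = -(94 + (-104 + a²))/4 = -(-10 + a²)/4 = 5/2 - a²/4)
M = 18526705089/926063 (M = 719 - 6688/(829*(-1/1442) + 1690*(1/7408)) = 719 - 6688/(-829/1442 + 845/3704) = 719 - 6688/(-926063/2670584) = 719 - 6688*(-2670584)/926063 = 719 - 1*(-17860865792/926063) = 719 + 17860865792/926063 = 18526705089/926063 ≈ 20006.)
M - j(-201) = 18526705089/926063 - (5/2 - ¼*(-201)²) = 18526705089/926063 - (5/2 - ¼*40401) = 18526705089/926063 - (5/2 - 40401/4) = 18526705089/926063 - 1*(-40391/4) = 18526705089/926063 + 40391/4 = 111511430989/3704252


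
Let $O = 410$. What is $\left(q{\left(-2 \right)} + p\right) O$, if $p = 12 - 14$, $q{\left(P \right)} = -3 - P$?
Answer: $-1230$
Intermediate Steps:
$p = -2$ ($p = 12 - 14 = -2$)
$\left(q{\left(-2 \right)} + p\right) O = \left(\left(-3 - -2\right) - 2\right) 410 = \left(\left(-3 + 2\right) - 2\right) 410 = \left(-1 - 2\right) 410 = \left(-3\right) 410 = -1230$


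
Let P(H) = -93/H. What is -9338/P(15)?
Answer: 46690/31 ≈ 1506.1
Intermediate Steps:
-9338/P(15) = -9338/((-93/15)) = -9338/((-93*1/15)) = -9338/(-31/5) = -9338*(-5/31) = 46690/31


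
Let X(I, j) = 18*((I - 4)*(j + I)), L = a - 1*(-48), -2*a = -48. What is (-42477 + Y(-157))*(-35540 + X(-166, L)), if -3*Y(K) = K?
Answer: -32085775400/3 ≈ -1.0695e+10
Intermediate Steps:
Y(K) = -K/3
a = 24 (a = -½*(-48) = 24)
L = 72 (L = 24 - 1*(-48) = 24 + 48 = 72)
X(I, j) = 18*(-4 + I)*(I + j) (X(I, j) = 18*((-4 + I)*(I + j)) = 18*(-4 + I)*(I + j))
(-42477 + Y(-157))*(-35540 + X(-166, L)) = (-42477 - ⅓*(-157))*(-35540 + (-72*(-166) - 72*72 + 18*(-166)² + 18*(-166)*72)) = (-42477 + 157/3)*(-35540 + (11952 - 5184 + 18*27556 - 215136)) = -127274*(-35540 + (11952 - 5184 + 496008 - 215136))/3 = -127274*(-35540 + 287640)/3 = -127274/3*252100 = -32085775400/3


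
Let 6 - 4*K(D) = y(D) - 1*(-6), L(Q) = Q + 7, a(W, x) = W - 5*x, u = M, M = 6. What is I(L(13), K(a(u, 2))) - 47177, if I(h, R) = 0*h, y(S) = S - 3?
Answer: -47177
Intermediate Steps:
y(S) = -3 + S
u = 6
L(Q) = 7 + Q
K(D) = 3/4 - D/4 (K(D) = 3/2 - ((-3 + D) - 1*(-6))/4 = 3/2 - ((-3 + D) + 6)/4 = 3/2 - (3 + D)/4 = 3/2 + (-3/4 - D/4) = 3/4 - D/4)
I(h, R) = 0
I(L(13), K(a(u, 2))) - 47177 = 0 - 47177 = -47177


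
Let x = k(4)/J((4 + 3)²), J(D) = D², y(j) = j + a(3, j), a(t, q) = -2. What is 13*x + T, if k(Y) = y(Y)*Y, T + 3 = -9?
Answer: -28708/2401 ≈ -11.957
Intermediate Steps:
T = -12 (T = -3 - 9 = -12)
y(j) = -2 + j (y(j) = j - 2 = -2 + j)
k(Y) = Y*(-2 + Y) (k(Y) = (-2 + Y)*Y = Y*(-2 + Y))
x = 8/2401 (x = (4*(-2 + 4))/(((4 + 3)²)²) = (4*2)/((7²)²) = 8/(49²) = 8/2401 ≈ 0.0033319)
13*x + T = 13*(8/2401) - 12 = 104/2401 - 12 = -28708/2401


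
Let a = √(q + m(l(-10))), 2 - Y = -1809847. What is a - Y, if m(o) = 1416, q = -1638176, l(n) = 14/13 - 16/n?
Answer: -1809849 + 2*I*√409190 ≈ -1.8098e+6 + 1279.4*I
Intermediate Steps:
Y = 1809849 (Y = 2 - 1*(-1809847) = 2 + 1809847 = 1809849)
l(n) = 14/13 - 16/n (l(n) = 14*(1/13) - 16/n = 14/13 - 16/n)
a = 2*I*√409190 (a = √(-1638176 + 1416) = √(-1636760) = 2*I*√409190 ≈ 1279.4*I)
a - Y = 2*I*√409190 - 1*1809849 = 2*I*√409190 - 1809849 = -1809849 + 2*I*√409190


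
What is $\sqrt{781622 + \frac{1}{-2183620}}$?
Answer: $\frac{\sqrt{931731782958888295}}{1091810} \approx 884.09$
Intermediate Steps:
$\sqrt{781622 + \frac{1}{-2183620}} = \sqrt{781622 - \frac{1}{2183620}} = \sqrt{\frac{1706765431639}{2183620}} = \frac{\sqrt{931731782958888295}}{1091810}$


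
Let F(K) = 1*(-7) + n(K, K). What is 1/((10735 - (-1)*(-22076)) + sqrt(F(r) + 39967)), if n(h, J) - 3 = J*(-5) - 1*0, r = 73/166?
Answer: -1882606/21344001153 - sqrt(1101159838)/21344001153 ≈ -8.9758e-5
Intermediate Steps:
r = 73/166 (r = 73*(1/166) = 73/166 ≈ 0.43976)
n(h, J) = 3 - 5*J (n(h, J) = 3 + (J*(-5) - 1*0) = 3 + (-5*J + 0) = 3 - 5*J)
F(K) = -4 - 5*K (F(K) = 1*(-7) + (3 - 5*K) = -7 + (3 - 5*K) = -4 - 5*K)
1/((10735 - (-1)*(-22076)) + sqrt(F(r) + 39967)) = 1/((10735 - (-1)*(-22076)) + sqrt((-4 - 5*73/166) + 39967)) = 1/((10735 - 1*22076) + sqrt((-4 - 365/166) + 39967)) = 1/((10735 - 22076) + sqrt(-1029/166 + 39967)) = 1/(-11341 + sqrt(6633493/166)) = 1/(-11341 + sqrt(1101159838)/166)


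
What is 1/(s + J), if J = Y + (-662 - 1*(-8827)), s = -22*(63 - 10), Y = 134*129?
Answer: 1/24285 ≈ 4.1178e-5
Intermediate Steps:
Y = 17286
s = -1166 (s = -22*53 = -1166)
J = 25451 (J = 17286 + (-662 - 1*(-8827)) = 17286 + (-662 + 8827) = 17286 + 8165 = 25451)
1/(s + J) = 1/(-1166 + 25451) = 1/24285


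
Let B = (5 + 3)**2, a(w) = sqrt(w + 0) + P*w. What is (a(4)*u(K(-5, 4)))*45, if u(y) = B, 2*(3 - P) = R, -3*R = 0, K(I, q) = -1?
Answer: 40320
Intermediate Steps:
R = 0 (R = -1/3*0 = 0)
P = 3 (P = 3 - 1/2*0 = 3 + 0 = 3)
a(w) = sqrt(w) + 3*w (a(w) = sqrt(w + 0) + 3*w = sqrt(w) + 3*w)
B = 64 (B = 8**2 = 64)
u(y) = 64
(a(4)*u(K(-5, 4)))*45 = ((sqrt(4) + 3*4)*64)*45 = ((2 + 12)*64)*45 = (14*64)*45 = 896*45 = 40320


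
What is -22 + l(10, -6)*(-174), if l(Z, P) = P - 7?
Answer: 2240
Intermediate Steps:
l(Z, P) = -7 + P
-22 + l(10, -6)*(-174) = -22 + (-7 - 6)*(-174) = -22 - 13*(-174) = -22 + 2262 = 2240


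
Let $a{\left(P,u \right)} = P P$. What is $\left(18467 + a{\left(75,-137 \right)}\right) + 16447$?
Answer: $40539$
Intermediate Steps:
$a{\left(P,u \right)} = P^{2}$
$\left(18467 + a{\left(75,-137 \right)}\right) + 16447 = \left(18467 + 75^{2}\right) + 16447 = \left(18467 + 5625\right) + 16447 = 24092 + 16447 = 40539$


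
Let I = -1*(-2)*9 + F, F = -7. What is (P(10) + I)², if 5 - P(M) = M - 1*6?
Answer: 144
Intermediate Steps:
I = 11 (I = -1*(-2)*9 - 7 = 2*9 - 7 = 18 - 7 = 11)
P(M) = 11 - M (P(M) = 5 - (M - 1*6) = 5 - (M - 6) = 5 - (-6 + M) = 5 + (6 - M) = 11 - M)
(P(10) + I)² = ((11 - 1*10) + 11)² = ((11 - 10) + 11)² = (1 + 11)² = 12² = 144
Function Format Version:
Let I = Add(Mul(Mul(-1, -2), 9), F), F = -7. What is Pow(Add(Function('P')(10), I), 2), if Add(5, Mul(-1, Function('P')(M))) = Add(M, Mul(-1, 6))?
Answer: 144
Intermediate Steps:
I = 11 (I = Add(Mul(Mul(-1, -2), 9), -7) = Add(Mul(2, 9), -7) = Add(18, -7) = 11)
Function('P')(M) = Add(11, Mul(-1, M)) (Function('P')(M) = Add(5, Mul(-1, Add(M, Mul(-1, 6)))) = Add(5, Mul(-1, Add(M, -6))) = Add(5, Mul(-1, Add(-6, M))) = Add(5, Add(6, Mul(-1, M))) = Add(11, Mul(-1, M)))
Pow(Add(Function('P')(10), I), 2) = Pow(Add(Add(11, Mul(-1, 10)), 11), 2) = Pow(Add(Add(11, -10), 11), 2) = Pow(Add(1, 11), 2) = Pow(12, 2) = 144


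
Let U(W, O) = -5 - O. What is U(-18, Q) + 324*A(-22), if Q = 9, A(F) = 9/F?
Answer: -1612/11 ≈ -146.55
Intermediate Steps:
U(-18, Q) + 324*A(-22) = (-5 - 1*9) + 324*(9/(-22)) = (-5 - 9) + 324*(9*(-1/22)) = -14 + 324*(-9/22) = -14 - 1458/11 = -1612/11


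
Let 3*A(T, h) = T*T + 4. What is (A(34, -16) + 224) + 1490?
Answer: 6302/3 ≈ 2100.7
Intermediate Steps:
A(T, h) = 4/3 + T**2/3 (A(T, h) = (T*T + 4)/3 = (T**2 + 4)/3 = (4 + T**2)/3 = 4/3 + T**2/3)
(A(34, -16) + 224) + 1490 = ((4/3 + (1/3)*34**2) + 224) + 1490 = ((4/3 + (1/3)*1156) + 224) + 1490 = ((4/3 + 1156/3) + 224) + 1490 = (1160/3 + 224) + 1490 = 1832/3 + 1490 = 6302/3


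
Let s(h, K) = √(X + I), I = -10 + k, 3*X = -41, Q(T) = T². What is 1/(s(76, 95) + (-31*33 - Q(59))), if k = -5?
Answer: -6756/30429067 - I*√258/60858134 ≈ -0.00022202 - 2.6393e-7*I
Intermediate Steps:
X = -41/3 (X = (⅓)*(-41) = -41/3 ≈ -13.667)
I = -15 (I = -10 - 5 = -15)
s(h, K) = I*√258/3 (s(h, K) = √(-41/3 - 15) = √(-86/3) = I*√258/3)
1/(s(76, 95) + (-31*33 - Q(59))) = 1/(I*√258/3 + (-31*33 - 1*59²)) = 1/(I*√258/3 + (-1023 - 1*3481)) = 1/(I*√258/3 + (-1023 - 3481)) = 1/(I*√258/3 - 4504) = 1/(-4504 + I*√258/3)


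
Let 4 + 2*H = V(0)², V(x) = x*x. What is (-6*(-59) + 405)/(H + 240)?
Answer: 759/238 ≈ 3.1891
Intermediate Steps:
V(x) = x²
H = -2 (H = -2 + (0²)²/2 = -2 + (½)*0² = -2 + (½)*0 = -2 + 0 = -2)
(-6*(-59) + 405)/(H + 240) = (-6*(-59) + 405)/(-2 + 240) = (354 + 405)/238 = 759*(1/238) = 759/238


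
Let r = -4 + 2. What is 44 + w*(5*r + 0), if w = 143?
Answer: -1386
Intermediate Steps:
r = -2
44 + w*(5*r + 0) = 44 + 143*(5*(-2) + 0) = 44 + 143*(-10 + 0) = 44 + 143*(-10) = 44 - 1430 = -1386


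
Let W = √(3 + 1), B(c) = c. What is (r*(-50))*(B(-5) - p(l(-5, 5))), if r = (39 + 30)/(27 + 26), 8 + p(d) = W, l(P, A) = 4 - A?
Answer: -3450/53 ≈ -65.094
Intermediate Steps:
W = 2 (W = √4 = 2)
p(d) = -6 (p(d) = -8 + 2 = -6)
r = 69/53 ≈ 1.3019
(r*(-50))*(B(-5) - p(l(-5, 5))) = ((69/53)*(-50))*(-5 - 1*(-6)) = -3450*(-5 + 6)/53 = -3450/53*1 = -3450/53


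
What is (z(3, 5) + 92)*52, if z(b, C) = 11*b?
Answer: 6500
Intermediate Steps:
(z(3, 5) + 92)*52 = (11*3 + 92)*52 = (33 + 92)*52 = 125*52 = 6500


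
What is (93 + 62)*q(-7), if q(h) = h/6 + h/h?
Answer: -155/6 ≈ -25.833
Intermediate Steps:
q(h) = 1 + h/6 (q(h) = h*(1/6) + 1 = h/6 + 1 = 1 + h/6)
(93 + 62)*q(-7) = (93 + 62)*(1 + (1/6)*(-7)) = 155*(1 - 7/6) = 155*(-1/6) = -155/6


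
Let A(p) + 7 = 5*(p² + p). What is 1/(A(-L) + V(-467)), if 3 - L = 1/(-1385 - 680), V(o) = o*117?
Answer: -852845/46578972194 ≈ -1.8310e-5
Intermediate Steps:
V(o) = 117*o
L = 6196/2065 (L = 3 - 1/(-1385 - 680) = 3 - 1/(-2065) = 3 - 1*(-1/2065) = 3 + 1/2065 = 6196/2065 ≈ 3.0005)
A(p) = -7 + 5*p + 5*p² (A(p) = -7 + 5*(p² + p) = -7 + 5*(p + p²) = -7 + (5*p + 5*p²) = -7 + 5*p + 5*p²)
1/(A(-L) + V(-467)) = 1/((-7 + 5*(-1*6196/2065) + 5*(-1*6196/2065)²) + 117*(-467)) = 1/((-7 + 5*(-6196/2065) + 5*(-6196/2065)²) - 54639) = 1/((-7 - 6196/413 + 5*(38390416/4264225)) - 54639) = 1/((-7 - 6196/413 + 38390416/852845) - 54639) = 1/(19625761/852845 - 54639) = 1/(-46578972194/852845) = -852845/46578972194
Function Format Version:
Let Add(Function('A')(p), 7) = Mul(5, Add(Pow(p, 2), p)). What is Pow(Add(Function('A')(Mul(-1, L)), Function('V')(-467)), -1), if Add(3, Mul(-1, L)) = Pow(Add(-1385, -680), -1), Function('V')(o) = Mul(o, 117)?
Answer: Rational(-852845, 46578972194) ≈ -1.8310e-5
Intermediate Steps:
Function('V')(o) = Mul(117, o)
L = Rational(6196, 2065) (L = Add(3, Mul(-1, Pow(Add(-1385, -680), -1))) = Add(3, Mul(-1, Pow(-2065, -1))) = Add(3, Mul(-1, Rational(-1, 2065))) = Add(3, Rational(1, 2065)) = Rational(6196, 2065) ≈ 3.0005)
Function('A')(p) = Add(-7, Mul(5, p), Mul(5, Pow(p, 2))) (Function('A')(p) = Add(-7, Mul(5, Add(Pow(p, 2), p))) = Add(-7, Mul(5, Add(p, Pow(p, 2)))) = Add(-7, Add(Mul(5, p), Mul(5, Pow(p, 2)))) = Add(-7, Mul(5, p), Mul(5, Pow(p, 2))))
Pow(Add(Function('A')(Mul(-1, L)), Function('V')(-467)), -1) = Pow(Add(Add(-7, Mul(5, Mul(-1, Rational(6196, 2065))), Mul(5, Pow(Mul(-1, Rational(6196, 2065)), 2))), Mul(117, -467)), -1) = Pow(Add(Add(-7, Mul(5, Rational(-6196, 2065)), Mul(5, Pow(Rational(-6196, 2065), 2))), -54639), -1) = Pow(Add(Add(-7, Rational(-6196, 413), Mul(5, Rational(38390416, 4264225))), -54639), -1) = Pow(Add(Add(-7, Rational(-6196, 413), Rational(38390416, 852845)), -54639), -1) = Pow(Add(Rational(19625761, 852845), -54639), -1) = Pow(Rational(-46578972194, 852845), -1) = Rational(-852845, 46578972194)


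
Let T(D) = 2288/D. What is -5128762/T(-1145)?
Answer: 2936216245/1144 ≈ 2.5666e+6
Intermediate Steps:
-5128762/T(-1145) = -5128762/(2288/(-1145)) = -5128762/(2288*(-1/1145)) = -5128762/(-2288/1145) = -5128762*(-1145/2288) = 2936216245/1144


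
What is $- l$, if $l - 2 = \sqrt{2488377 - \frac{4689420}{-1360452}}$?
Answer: $-2 - \frac{2 \sqrt{7995778294331723}}{113371} \approx -1579.5$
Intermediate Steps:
$l = 2 + \frac{2 \sqrt{7995778294331723}}{113371}$ ($l = 2 + \sqrt{2488377 - \frac{4689420}{-1360452}} = 2 + \sqrt{2488377 - - \frac{390785}{113371}} = 2 + \sqrt{2488377 + \frac{390785}{113371}} = 2 + \sqrt{\frac{282110179652}{113371}} = 2 + \frac{2 \sqrt{7995778294331723}}{113371} \approx 1579.5$)
$- l = - (2 + \frac{2 \sqrt{7995778294331723}}{113371}) = -2 - \frac{2 \sqrt{7995778294331723}}{113371}$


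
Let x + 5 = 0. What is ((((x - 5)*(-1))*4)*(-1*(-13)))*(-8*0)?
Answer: 0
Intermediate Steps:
x = -5 (x = -5 + 0 = -5)
((((x - 5)*(-1))*4)*(-1*(-13)))*(-8*0) = ((((-5 - 5)*(-1))*4)*(-1*(-13)))*(-8*0) = ((-10*(-1)*4)*13)*0 = ((10*4)*13)*0 = (40*13)*0 = 520*0 = 0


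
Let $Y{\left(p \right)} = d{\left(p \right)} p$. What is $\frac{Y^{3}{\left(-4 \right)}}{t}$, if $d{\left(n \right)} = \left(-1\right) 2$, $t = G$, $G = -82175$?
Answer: $- \frac{512}{82175} \approx -0.0062306$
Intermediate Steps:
$t = -82175$
$d{\left(n \right)} = -2$
$Y{\left(p \right)} = - 2 p$
$\frac{Y^{3}{\left(-4 \right)}}{t} = \frac{\left(\left(-2\right) \left(-4\right)\right)^{3}}{-82175} = 8^{3} \left(- \frac{1}{82175}\right) = 512 \left(- \frac{1}{82175}\right) = - \frac{512}{82175}$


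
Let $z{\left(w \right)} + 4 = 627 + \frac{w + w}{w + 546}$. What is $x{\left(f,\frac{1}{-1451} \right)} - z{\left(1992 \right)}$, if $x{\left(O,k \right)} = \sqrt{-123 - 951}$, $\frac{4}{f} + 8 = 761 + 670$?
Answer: $- \frac{264193}{423} + i \sqrt{1074} \approx -624.57 + 32.772 i$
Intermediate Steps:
$f = \frac{4}{1423}$ ($f = \frac{4}{-8 + \left(761 + 670\right)} = \frac{4}{-8 + 1431} = \frac{4}{1423} \approx 0.002811$)
$z{\left(w \right)} = 623 + \frac{2 w}{546 + w}$ ($z{\left(w \right)} = -4 + \left(627 + \frac{w + w}{w + 546}\right) = -4 + \left(627 + \frac{2 w}{546 + w}\right) = 623 + \frac{2 w}{546 + w}$)
$x{\left(O,k \right)} = i \sqrt{1074}$ ($x{\left(O,k \right)} = \sqrt{-1074} = i \sqrt{1074}$)
$x{\left(f,\frac{1}{-1451} \right)} - z{\left(1992 \right)} = i \sqrt{1074} - \frac{340158 + 625 \cdot 1992}{546 + 1992} = i \sqrt{1074} - \frac{340158 + 1245000}{2538} = i \sqrt{1074} - \frac{1}{2538} \cdot 1585158 = i \sqrt{1074} - \frac{264193}{423} = - \frac{264193}{423} + i \sqrt{1074}$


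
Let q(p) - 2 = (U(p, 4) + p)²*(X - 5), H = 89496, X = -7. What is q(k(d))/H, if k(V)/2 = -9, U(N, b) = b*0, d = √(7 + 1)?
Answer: -1943/44748 ≈ -0.043421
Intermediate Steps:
d = 2*√2 (d = √8 = 2*√2 ≈ 2.8284)
U(N, b) = 0
k(V) = -18 (k(V) = 2*(-9) = -18)
q(p) = 2 - 12*p² (q(p) = 2 + (0 + p)²*(-7 - 5) = 2 + p²*(-12) = 2 - 12*p²)
q(k(d))/H = (2 - 12*(-18)²)/89496 = (2 - 12*324)*(1/89496) = (2 - 3888)*(1/89496) = -3886*1/89496 = -1943/44748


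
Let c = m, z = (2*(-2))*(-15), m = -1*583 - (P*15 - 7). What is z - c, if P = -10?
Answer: 486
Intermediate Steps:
m = -426 (m = -1*583 - (-10*15 - 7) = -583 - (-150 - 7) = -583 - 1*(-157) = -583 + 157 = -426)
z = 60 (z = -4*(-15) = 60)
c = -426
z - c = 60 - 1*(-426) = 60 + 426 = 486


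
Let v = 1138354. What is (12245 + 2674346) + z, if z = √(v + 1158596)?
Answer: 2686591 + 5*√91878 ≈ 2.6881e+6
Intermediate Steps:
z = 5*√91878 (z = √(1138354 + 1158596) = √2296950 = 5*√91878 ≈ 1515.6)
(12245 + 2674346) + z = (12245 + 2674346) + 5*√91878 = 2686591 + 5*√91878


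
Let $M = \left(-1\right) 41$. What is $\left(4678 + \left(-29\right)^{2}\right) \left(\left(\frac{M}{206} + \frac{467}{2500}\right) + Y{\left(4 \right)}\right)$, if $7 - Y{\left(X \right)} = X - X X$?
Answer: $\frac{26984328169}{257500} \approx 1.0479 \cdot 10^{5}$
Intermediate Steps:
$M = -41$
$Y{\left(X \right)} = 7 + X^{2} - X$ ($Y{\left(X \right)} = 7 - \left(X - X X\right) = 7 - \left(X - X^{2}\right) = 7 + \left(X^{2} - X\right) = 7 + X^{2} - X$)
$\left(4678 + \left(-29\right)^{2}\right) \left(\left(\frac{M}{206} + \frac{467}{2500}\right) + Y{\left(4 \right)}\right) = \left(4678 + \left(-29\right)^{2}\right) \left(\left(- \frac{41}{206} + \frac{467}{2500}\right) + \left(7 + 4^{2} - 4\right)\right) = \left(4678 + 841\right) \left(\left(\left(-41\right) \frac{1}{206} + 467 \cdot \frac{1}{2500}\right) + \left(7 + 16 - 4\right)\right) = 5519 \left(\left(- \frac{41}{206} + \frac{467}{2500}\right) + 19\right) = 5519 \left(- \frac{3149}{257500} + 19\right) = 5519 \cdot \frac{4889351}{257500} = \frac{26984328169}{257500}$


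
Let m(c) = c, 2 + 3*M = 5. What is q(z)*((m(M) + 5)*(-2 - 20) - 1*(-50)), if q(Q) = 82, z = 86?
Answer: -6724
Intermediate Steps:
M = 1 (M = -⅔ + (⅓)*5 = -⅔ + 5/3 = 1)
q(z)*((m(M) + 5)*(-2 - 20) - 1*(-50)) = 82*((1 + 5)*(-2 - 20) - 1*(-50)) = 82*(6*(-22) + 50) = 82*(-132 + 50) = 82*(-82) = -6724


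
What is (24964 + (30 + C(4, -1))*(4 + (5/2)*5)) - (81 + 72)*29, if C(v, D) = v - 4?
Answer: 21022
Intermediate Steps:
C(v, D) = -4 + v
(24964 + (30 + C(4, -1))*(4 + (5/2)*5)) - (81 + 72)*29 = (24964 + (30 + (-4 + 4))*(4 + (5/2)*5)) - (81 + 72)*29 = (24964 + (30 + 0)*(4 + (5*(½))*5)) - 153*29 = (24964 + 30*(4 + (5/2)*5)) - 1*4437 = (24964 + 30*(4 + 25/2)) - 4437 = (24964 + 30*(33/2)) - 4437 = (24964 + 495) - 4437 = 25459 - 4437 = 21022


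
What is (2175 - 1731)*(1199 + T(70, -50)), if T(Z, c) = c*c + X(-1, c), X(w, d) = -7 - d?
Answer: 1661448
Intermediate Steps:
T(Z, c) = -7 + c**2 - c (T(Z, c) = c*c + (-7 - c) = c**2 + (-7 - c) = -7 + c**2 - c)
(2175 - 1731)*(1199 + T(70, -50)) = (2175 - 1731)*(1199 + (-7 + (-50)**2 - 1*(-50))) = 444*(1199 + (-7 + 2500 + 50)) = 444*(1199 + 2543) = 444*3742 = 1661448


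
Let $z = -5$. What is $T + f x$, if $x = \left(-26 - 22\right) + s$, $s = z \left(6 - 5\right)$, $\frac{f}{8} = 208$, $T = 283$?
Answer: $-87909$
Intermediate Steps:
$f = 1664$ ($f = 8 \cdot 208 = 1664$)
$s = -5$ ($s = - 5 \left(6 - 5\right) = \left(-5\right) 1 = -5$)
$x = -53$ ($x = \left(-26 - 22\right) - 5 = -48 - 5 = -53$)
$T + f x = 283 + 1664 \left(-53\right) = 283 - 88192 = -87909$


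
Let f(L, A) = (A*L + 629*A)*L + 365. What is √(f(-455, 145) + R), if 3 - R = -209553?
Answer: I*√11269729 ≈ 3357.0*I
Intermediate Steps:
R = 209556 (R = 3 - 1*(-209553) = 3 + 209553 = 209556)
f(L, A) = 365 + L*(629*A + A*L) (f(L, A) = (629*A + A*L)*L + 365 = L*(629*A + A*L) + 365 = 365 + L*(629*A + A*L))
√(f(-455, 145) + R) = √((365 + 145*(-455)² + 629*145*(-455)) + 209556) = √((365 + 145*207025 - 41498275) + 209556) = √((365 + 30018625 - 41498275) + 209556) = √(-11479285 + 209556) = √(-11269729) = I*√11269729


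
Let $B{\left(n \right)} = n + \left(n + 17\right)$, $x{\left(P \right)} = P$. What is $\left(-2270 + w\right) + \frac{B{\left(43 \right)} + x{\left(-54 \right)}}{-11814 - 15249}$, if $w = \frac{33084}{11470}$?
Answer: $- \frac{11350674749}{5006655} \approx -2267.1$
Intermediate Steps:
$B{\left(n \right)} = 17 + 2 n$ ($B{\left(n \right)} = n + \left(17 + n\right) = 17 + 2 n$)
$w = \frac{16542}{5735}$ ($w = 33084 \cdot \frac{1}{11470} = \frac{16542}{5735} \approx 2.8844$)
$\left(-2270 + w\right) + \frac{B{\left(43 \right)} + x{\left(-54 \right)}}{-11814 - 15249} = \left(-2270 + \frac{16542}{5735}\right) + \frac{\left(17 + 2 \cdot 43\right) - 54}{-11814 - 15249} = - \frac{13001908}{5735} + \frac{\left(17 + 86\right) - 54}{-27063} = - \frac{13001908}{5735} + \left(103 - 54\right) \left(- \frac{1}{27063}\right) = - \frac{13001908}{5735} + 49 \left(- \frac{1}{27063}\right) = - \frac{13001908}{5735} - \frac{49}{27063} = - \frac{11350674749}{5006655}$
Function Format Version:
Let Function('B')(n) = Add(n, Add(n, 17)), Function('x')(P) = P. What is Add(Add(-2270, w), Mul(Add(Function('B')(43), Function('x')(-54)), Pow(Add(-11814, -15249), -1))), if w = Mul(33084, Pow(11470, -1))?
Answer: Rational(-11350674749, 5006655) ≈ -2267.1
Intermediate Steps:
Function('B')(n) = Add(17, Mul(2, n)) (Function('B')(n) = Add(n, Add(17, n)) = Add(17, Mul(2, n)))
w = Rational(16542, 5735) (w = Mul(33084, Rational(1, 11470)) = Rational(16542, 5735) ≈ 2.8844)
Add(Add(-2270, w), Mul(Add(Function('B')(43), Function('x')(-54)), Pow(Add(-11814, -15249), -1))) = Add(Add(-2270, Rational(16542, 5735)), Mul(Add(Add(17, Mul(2, 43)), -54), Pow(Add(-11814, -15249), -1))) = Add(Rational(-13001908, 5735), Mul(Add(Add(17, 86), -54), Pow(-27063, -1))) = Add(Rational(-13001908, 5735), Mul(Add(103, -54), Rational(-1, 27063))) = Add(Rational(-13001908, 5735), Mul(49, Rational(-1, 27063))) = Add(Rational(-13001908, 5735), Rational(-49, 27063)) = Rational(-11350674749, 5006655)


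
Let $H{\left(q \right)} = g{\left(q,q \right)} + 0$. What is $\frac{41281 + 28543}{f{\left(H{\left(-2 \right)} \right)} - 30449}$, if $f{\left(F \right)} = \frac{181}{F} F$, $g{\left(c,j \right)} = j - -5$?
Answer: $- \frac{17456}{7567} \approx -2.3069$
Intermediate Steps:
$g{\left(c,j \right)} = 5 + j$ ($g{\left(c,j \right)} = j + 5 = 5 + j$)
$H{\left(q \right)} = 5 + q$ ($H{\left(q \right)} = \left(5 + q\right) + 0 = 5 + q$)
$f{\left(F \right)} = 181$
$\frac{41281 + 28543}{f{\left(H{\left(-2 \right)} \right)} - 30449} = \frac{41281 + 28543}{181 - 30449} = \frac{69824}{-30268} = 69824 \left(- \frac{1}{30268}\right) = - \frac{17456}{7567}$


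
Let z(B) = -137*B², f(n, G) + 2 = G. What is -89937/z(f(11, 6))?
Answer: 89937/2192 ≈ 41.030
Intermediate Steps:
f(n, G) = -2 + G
-89937/z(f(11, 6)) = -89937*(-1/(137*(-2 + 6)²)) = -89937/((-137*4²)) = -89937/((-137*16)) = -89937/(-2192) = -89937*(-1/2192) = 89937/2192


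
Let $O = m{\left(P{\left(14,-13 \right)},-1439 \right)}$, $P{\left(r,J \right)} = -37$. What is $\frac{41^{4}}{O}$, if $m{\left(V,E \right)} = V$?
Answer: $- \frac{2825761}{37} \approx -76372.0$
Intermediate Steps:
$O = -37$
$\frac{41^{4}}{O} = \frac{41^{4}}{-37} = 2825761 \left(- \frac{1}{37}\right) = - \frac{2825761}{37}$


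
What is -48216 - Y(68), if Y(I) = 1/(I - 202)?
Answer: -6460943/134 ≈ -48216.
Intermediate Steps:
Y(I) = 1/(-202 + I)
-48216 - Y(68) = -48216 - 1/(-202 + 68) = -48216 - 1/(-134) = -48216 - 1*(-1/134) = -48216 + 1/134 = -6460943/134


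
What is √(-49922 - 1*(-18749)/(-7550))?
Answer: I*√113832814398/1510 ≈ 223.44*I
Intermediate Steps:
√(-49922 - 1*(-18749)/(-7550)) = √(-49922 + 18749*(-1/7550)) = √(-49922 - 18749/7550) = √(-376929849/7550) = I*√113832814398/1510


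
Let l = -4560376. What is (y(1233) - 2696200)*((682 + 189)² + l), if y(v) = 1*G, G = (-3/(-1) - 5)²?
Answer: 10250222700060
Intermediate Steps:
G = 4 (G = (-3*(-1) - 5)² = (3 - 5)² = (-2)² = 4)
y(v) = 4 (y(v) = 1*4 = 4)
(y(1233) - 2696200)*((682 + 189)² + l) = (4 - 2696200)*((682 + 189)² - 4560376) = -2696196*(871² - 4560376) = -2696196*(758641 - 4560376) = -2696196*(-3801735) = 10250222700060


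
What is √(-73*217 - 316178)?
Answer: 9*I*√4099 ≈ 576.21*I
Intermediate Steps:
√(-73*217 - 316178) = √(-15841 - 316178) = √(-332019) = 9*I*√4099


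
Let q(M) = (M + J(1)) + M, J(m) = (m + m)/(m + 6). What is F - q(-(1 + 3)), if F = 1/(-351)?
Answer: 18947/2457 ≈ 7.7114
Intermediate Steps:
J(m) = 2*m/(6 + m) (J(m) = (2*m)/(6 + m) = 2*m/(6 + m))
F = -1/351 ≈ -0.0028490
q(M) = 2/7 + 2*M (q(M) = (M + 2*1/(6 + 1)) + M = (M + 2*1/7) + M = (M + 2*1*(1/7)) + M = (M + 2/7) + M = (2/7 + M) + M = 2/7 + 2*M)
F - q(-(1 + 3)) = -1/351 - (2/7 + 2*(-(1 + 3))) = -1/351 - (2/7 + 2*(-1*4)) = -1/351 - (2/7 + 2*(-4)) = -1/351 - (2/7 - 8) = -1/351 - 1*(-54/7) = -1/351 + 54/7 = 18947/2457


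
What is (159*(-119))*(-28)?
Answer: 529788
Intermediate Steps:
(159*(-119))*(-28) = -18921*(-28) = 529788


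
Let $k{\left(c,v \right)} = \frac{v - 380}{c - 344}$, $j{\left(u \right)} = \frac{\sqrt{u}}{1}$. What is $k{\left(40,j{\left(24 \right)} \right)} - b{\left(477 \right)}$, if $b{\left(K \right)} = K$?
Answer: $- \frac{1903}{4} - \frac{\sqrt{6}}{152} \approx -475.77$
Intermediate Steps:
$j{\left(u \right)} = \sqrt{u}$ ($j{\left(u \right)} = 1 \sqrt{u} = \sqrt{u}$)
$k{\left(c,v \right)} = \frac{-380 + v}{-344 + c}$
$k{\left(40,j{\left(24 \right)} \right)} - b{\left(477 \right)} = \frac{-380 + \sqrt{24}}{-344 + 40} - 477 = \frac{-380 + 2 \sqrt{6}}{-304} - 477 = - \frac{-380 + 2 \sqrt{6}}{304} - 477 = \left(\frac{5}{4} - \frac{\sqrt{6}}{152}\right) - 477 = - \frac{1903}{4} - \frac{\sqrt{6}}{152}$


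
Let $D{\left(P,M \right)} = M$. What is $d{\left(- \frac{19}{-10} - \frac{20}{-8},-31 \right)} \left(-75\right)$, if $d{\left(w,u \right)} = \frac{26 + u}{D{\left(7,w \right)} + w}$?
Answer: $\frac{1875}{44} \approx 42.614$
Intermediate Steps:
$d{\left(w,u \right)} = \frac{26 + u}{2 w}$ ($d{\left(w,u \right)} = \frac{26 + u}{w + w} = \frac{26 + u}{2 w}$)
$d{\left(- \frac{19}{-10} - \frac{20}{-8},-31 \right)} \left(-75\right) = \frac{26 - 31}{2 \left(- \frac{19}{-10} - \frac{20}{-8}\right)} \left(-75\right) = \frac{1}{2} \frac{1}{\left(-19\right) \left(- \frac{1}{10}\right) - - \frac{5}{2}} \left(-5\right) \left(-75\right) = \frac{1}{2} \frac{1}{\frac{19}{10} + \frac{5}{2}} \left(-5\right) \left(-75\right) = \frac{1}{2} \frac{1}{\frac{22}{5}} \left(-5\right) \left(-75\right) = \frac{1}{2} \cdot \frac{5}{22} \left(-5\right) \left(-75\right) = \left(- \frac{25}{44}\right) \left(-75\right) = \frac{1875}{44}$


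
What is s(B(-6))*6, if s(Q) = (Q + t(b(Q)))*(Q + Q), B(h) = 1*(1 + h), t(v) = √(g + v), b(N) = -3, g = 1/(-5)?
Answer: 300 - 48*I*√5 ≈ 300.0 - 107.33*I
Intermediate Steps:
g = -⅕ (g = 1*(-⅕) = -⅕ ≈ -0.20000)
t(v) = √(-⅕ + v)
B(h) = 1 + h
s(Q) = 2*Q*(Q + 4*I*√5/5) (s(Q) = (Q + √(-5 + 25*(-3))/5)*(Q + Q) = (Q + √(-5 - 75)/5)*(2*Q) = (Q + √(-80)/5)*(2*Q) = (Q + (4*I*√5)/5)*(2*Q) = (Q + 4*I*√5/5)*(2*Q) = 2*Q*(Q + 4*I*√5/5))
s(B(-6))*6 = (2*(1 - 6)*(5*(1 - 6) + 4*I*√5)/5)*6 = ((⅖)*(-5)*(5*(-5) + 4*I*√5))*6 = ((⅖)*(-5)*(-25 + 4*I*√5))*6 = (50 - 8*I*√5)*6 = 300 - 48*I*√5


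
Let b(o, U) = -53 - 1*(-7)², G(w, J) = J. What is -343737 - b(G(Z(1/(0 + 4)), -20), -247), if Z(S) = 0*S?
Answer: -343635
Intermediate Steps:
Z(S) = 0
b(o, U) = -102 (b(o, U) = -53 - 1*49 = -53 - 49 = -102)
-343737 - b(G(Z(1/(0 + 4)), -20), -247) = -343737 - 1*(-102) = -343737 + 102 = -343635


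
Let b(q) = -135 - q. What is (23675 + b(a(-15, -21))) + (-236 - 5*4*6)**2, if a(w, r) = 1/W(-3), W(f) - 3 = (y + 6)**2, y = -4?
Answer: 1051931/7 ≈ 1.5028e+5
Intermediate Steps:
W(f) = 7 (W(f) = 3 + (-4 + 6)**2 = 3 + 2**2 = 3 + 4 = 7)
a(w, r) = 1/7
(23675 + b(a(-15, -21))) + (-236 - 5*4*6)**2 = (23675 + (-135 - 1*1/7)) + (-236 - 5*4*6)**2 = (23675 + (-135 - 1/7)) + (-236 - 20*6)**2 = (23675 - 946/7) + (-236 - 120)**2 = 164779/7 + (-356)**2 = 164779/7 + 126736 = 1051931/7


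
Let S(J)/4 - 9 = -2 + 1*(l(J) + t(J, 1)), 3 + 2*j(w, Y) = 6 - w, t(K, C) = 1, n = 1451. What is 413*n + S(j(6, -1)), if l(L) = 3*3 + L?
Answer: 599325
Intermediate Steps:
l(L) = 9 + L
j(w, Y) = 3/2 - w/2 (j(w, Y) = -3/2 + (6 - w)/2 = -3/2 + (3 - w/2) = 3/2 - w/2)
S(J) = 68 + 4*J (S(J) = 36 + 4*(-2 + 1*((9 + J) + 1)) = 36 + 4*(-2 + 1*(10 + J)) = 36 + 4*(-2 + (10 + J)) = 36 + 4*(8 + J) = 36 + (32 + 4*J) = 68 + 4*J)
413*n + S(j(6, -1)) = 413*1451 + (68 + 4*(3/2 - ½*6)) = 599263 + (68 + 4*(3/2 - 3)) = 599263 + (68 + 4*(-3/2)) = 599263 + (68 - 6) = 599263 + 62 = 599325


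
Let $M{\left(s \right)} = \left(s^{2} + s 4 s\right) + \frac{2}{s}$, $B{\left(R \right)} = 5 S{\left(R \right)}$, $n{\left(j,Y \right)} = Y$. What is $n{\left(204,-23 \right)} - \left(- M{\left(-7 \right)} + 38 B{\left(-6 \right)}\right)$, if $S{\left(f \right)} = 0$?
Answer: $\frac{1552}{7} \approx 221.71$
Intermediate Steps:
$B{\left(R \right)} = 0$ ($B{\left(R \right)} = 5 \cdot 0 = 0$)
$M{\left(s \right)} = \frac{2}{s} + 5 s^{2}$ ($M{\left(s \right)} = \left(s^{2} + 4 s s\right) + \frac{2}{s} = \left(s^{2} + 4 s^{2}\right) + \frac{2}{s} = 5 s^{2} + \frac{2}{s} = \frac{2}{s} + 5 s^{2}$)
$n{\left(204,-23 \right)} - \left(- M{\left(-7 \right)} + 38 B{\left(-6 \right)}\right) = -23 + \left(\left(-38\right) 0 + \frac{2 + 5 \left(-7\right)^{3}}{-7}\right) = -23 - \frac{2 + 5 \left(-343\right)}{7} = -23 + \left(0 - \frac{2 - 1715}{7}\right) = -23 + \left(0 - - \frac{1713}{7}\right) = -23 + \left(0 + \frac{1713}{7}\right) = -23 + \frac{1713}{7} = \frac{1552}{7}$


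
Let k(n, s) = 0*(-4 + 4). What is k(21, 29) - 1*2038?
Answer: -2038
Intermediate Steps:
k(n, s) = 0 (k(n, s) = 0*0 = 0)
k(21, 29) - 1*2038 = 0 - 1*2038 = 0 - 2038 = -2038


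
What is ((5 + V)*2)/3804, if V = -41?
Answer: -6/317 ≈ -0.018927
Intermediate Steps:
((5 + V)*2)/3804 = ((5 - 41)*2)/3804 = -36*2*(1/3804) = -72*1/3804 = -6/317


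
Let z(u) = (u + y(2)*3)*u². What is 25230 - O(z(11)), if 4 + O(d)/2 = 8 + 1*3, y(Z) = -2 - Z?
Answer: 25216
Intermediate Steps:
z(u) = u²*(-12 + u) (z(u) = (u + (-2 - 1*2)*3)*u² = (u + (-2 - 2)*3)*u² = (u - 4*3)*u² = (u - 12)*u² = (-12 + u)*u² = u²*(-12 + u))
O(d) = 14 (O(d) = -8 + 2*(8 + 1*3) = -8 + 2*(8 + 3) = -8 + 2*11 = -8 + 22 = 14)
25230 - O(z(11)) = 25230 - 1*14 = 25230 - 14 = 25216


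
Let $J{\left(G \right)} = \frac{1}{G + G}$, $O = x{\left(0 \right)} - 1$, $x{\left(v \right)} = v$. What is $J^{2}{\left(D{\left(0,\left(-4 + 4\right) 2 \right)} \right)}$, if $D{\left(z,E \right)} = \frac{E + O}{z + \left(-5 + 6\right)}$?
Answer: $\frac{1}{4} \approx 0.25$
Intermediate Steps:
$O = -1$ ($O = 0 - 1 = -1$)
$D{\left(z,E \right)} = \frac{-1 + E}{1 + z}$ ($D{\left(z,E \right)} = \frac{E - 1}{z + \left(-5 + 6\right)} = \frac{-1 + E}{z + 1} = \frac{-1 + E}{1 + z}$)
$J{\left(G \right)} = \frac{1}{2 G}$
$J^{2}{\left(D{\left(0,\left(-4 + 4\right) 2 \right)} \right)} = \left(\frac{1}{2 \frac{-1 + \left(-4 + 4\right) 2}{1 + 0}}\right)^{2} = \left(\frac{1}{2 \frac{-1 + 0 \cdot 2}{1}}\right)^{2} = \left(\frac{1}{2 \cdot 1 \left(-1 + 0\right)}\right)^{2} = \left(\frac{1}{2 \cdot 1 \left(-1\right)}\right)^{2} = \left(\frac{1}{2 \left(-1\right)}\right)^{2} = \left(\frac{1}{2} \left(-1\right)\right)^{2} = \left(- \frac{1}{2}\right)^{2} = \frac{1}{4}$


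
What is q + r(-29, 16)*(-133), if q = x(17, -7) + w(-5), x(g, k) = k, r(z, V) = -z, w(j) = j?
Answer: -3869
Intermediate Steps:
q = -12 (q = -7 - 5 = -12)
q + r(-29, 16)*(-133) = -12 - 1*(-29)*(-133) = -12 + 29*(-133) = -12 - 3857 = -3869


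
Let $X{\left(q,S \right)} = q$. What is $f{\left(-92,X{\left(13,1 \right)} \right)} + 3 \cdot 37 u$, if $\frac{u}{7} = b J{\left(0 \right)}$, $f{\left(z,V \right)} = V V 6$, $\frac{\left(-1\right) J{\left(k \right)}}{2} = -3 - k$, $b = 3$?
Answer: $15000$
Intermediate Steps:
$J{\left(k \right)} = 6 + 2 k$ ($J{\left(k \right)} = - 2 \left(-3 - k\right) = 6 + 2 k$)
$f{\left(z,V \right)} = 6 V^{2}$ ($f{\left(z,V \right)} = V^{2} \cdot 6 = 6 V^{2}$)
$u = 126$ ($u = 7 \cdot 3 \left(6 + 2 \cdot 0\right) = 7 \cdot 3 \left(6 + 0\right) = 7 \cdot 3 \cdot 6 = 7 \cdot 18 = 126$)
$f{\left(-92,X{\left(13,1 \right)} \right)} + 3 \cdot 37 u = 6 \cdot 13^{2} + 3 \cdot 37 \cdot 126 = 6 \cdot 169 + 111 \cdot 126 = 1014 + 13986 = 15000$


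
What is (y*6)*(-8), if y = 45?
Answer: -2160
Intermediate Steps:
(y*6)*(-8) = (45*6)*(-8) = 270*(-8) = -2160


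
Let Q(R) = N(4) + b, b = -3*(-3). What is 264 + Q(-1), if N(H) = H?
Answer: 277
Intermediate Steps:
b = 9
Q(R) = 13 (Q(R) = 4 + 9 = 13)
264 + Q(-1) = 264 + 13 = 277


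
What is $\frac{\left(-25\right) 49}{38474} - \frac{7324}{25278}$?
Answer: $- \frac{156374563}{486272886} \approx -0.32158$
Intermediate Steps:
$\frac{\left(-25\right) 49}{38474} - \frac{7324}{25278} = \left(-1225\right) \frac{1}{38474} - \frac{3662}{12639} = - \frac{1225}{38474} - \frac{3662}{12639} = - \frac{156374563}{486272886}$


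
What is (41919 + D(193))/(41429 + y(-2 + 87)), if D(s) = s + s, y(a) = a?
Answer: 42305/41514 ≈ 1.0191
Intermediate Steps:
D(s) = 2*s
(41919 + D(193))/(41429 + y(-2 + 87)) = (41919 + 2*193)/(41429 + (-2 + 87)) = (41919 + 386)/(41429 + 85) = 42305/41514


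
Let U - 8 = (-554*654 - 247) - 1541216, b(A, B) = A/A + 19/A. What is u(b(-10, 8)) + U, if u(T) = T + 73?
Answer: -19036989/10 ≈ -1.9037e+6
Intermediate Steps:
b(A, B) = 1 + 19/A
u(T) = 73 + T
U = -1903771 (U = 8 + ((-554*654 - 247) - 1541216) = 8 + ((-362316 - 247) - 1541216) = 8 + (-362563 - 1541216) = 8 - 1903779 = -1903771)
u(b(-10, 8)) + U = (73 + (19 - 10)/(-10)) - 1903771 = (73 - ⅒*9) - 1903771 = (73 - 9/10) - 1903771 = 721/10 - 1903771 = -19036989/10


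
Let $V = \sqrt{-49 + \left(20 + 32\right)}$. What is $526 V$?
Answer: $526 \sqrt{3} \approx 911.06$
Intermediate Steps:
$V = \sqrt{3}$ ($V = \sqrt{-49 + 52} = \sqrt{3} \approx 1.732$)
$526 V = 526 \sqrt{3}$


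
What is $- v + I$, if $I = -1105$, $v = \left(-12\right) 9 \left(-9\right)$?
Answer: $-2077$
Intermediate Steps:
$v = 972$ ($v = \left(-108\right) \left(-9\right) = 972$)
$- v + I = \left(-1\right) 972 - 1105 = -972 - 1105 = -2077$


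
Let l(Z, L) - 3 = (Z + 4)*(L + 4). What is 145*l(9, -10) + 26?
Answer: -10849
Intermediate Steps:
l(Z, L) = 3 + (4 + L)*(4 + Z) (l(Z, L) = 3 + (Z + 4)*(L + 4) = 3 + (4 + Z)*(4 + L) = 3 + (4 + L)*(4 + Z))
145*l(9, -10) + 26 = 145*(19 + 4*(-10) + 4*9 - 10*9) + 26 = 145*(19 - 40 + 36 - 90) + 26 = 145*(-75) + 26 = -10875 + 26 = -10849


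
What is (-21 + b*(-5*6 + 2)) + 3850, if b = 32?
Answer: 2933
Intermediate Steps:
(-21 + b*(-5*6 + 2)) + 3850 = (-21 + 32*(-5*6 + 2)) + 3850 = (-21 + 32*(-30 + 2)) + 3850 = (-21 + 32*(-28)) + 3850 = (-21 - 896) + 3850 = -917 + 3850 = 2933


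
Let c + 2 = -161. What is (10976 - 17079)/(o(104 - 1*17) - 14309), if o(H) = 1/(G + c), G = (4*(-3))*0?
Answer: 994789/2332368 ≈ 0.42651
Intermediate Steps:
c = -163 (c = -2 - 161 = -163)
G = 0 (G = -12*0 = 0)
o(H) = -1/163 (o(H) = 1/(0 - 163) = 1/(-163) = -1/163)
(10976 - 17079)/(o(104 - 1*17) - 14309) = (10976 - 17079)/(-1/163 - 14309) = -6103/(-2332368/163) = -6103*(-163/2332368) = 994789/2332368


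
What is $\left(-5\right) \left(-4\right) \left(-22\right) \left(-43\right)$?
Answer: $18920$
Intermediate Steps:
$\left(-5\right) \left(-4\right) \left(-22\right) \left(-43\right) = 20 \left(-22\right) \left(-43\right) = \left(-440\right) \left(-43\right) = 18920$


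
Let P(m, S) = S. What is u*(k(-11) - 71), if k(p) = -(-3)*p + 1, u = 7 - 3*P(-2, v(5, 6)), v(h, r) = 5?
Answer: 824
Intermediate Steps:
u = -8 (u = 7 - 3*5 = 7 - 15 = -8)
k(p) = 1 + 3*p (k(p) = 3*p + 1 = 1 + 3*p)
u*(k(-11) - 71) = -8*((1 + 3*(-11)) - 71) = -8*((1 - 33) - 71) = -8*(-32 - 71) = -8*(-103) = 824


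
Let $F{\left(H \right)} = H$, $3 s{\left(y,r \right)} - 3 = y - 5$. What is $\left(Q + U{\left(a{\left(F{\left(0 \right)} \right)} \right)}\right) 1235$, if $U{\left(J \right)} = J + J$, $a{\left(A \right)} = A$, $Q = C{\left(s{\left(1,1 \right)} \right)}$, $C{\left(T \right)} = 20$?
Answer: $24700$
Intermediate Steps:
$s{\left(y,r \right)} = - \frac{2}{3} + \frac{y}{3}$ ($s{\left(y,r \right)} = 1 + \frac{y - 5}{3} = 1 + \frac{-5 + y}{3} = 1 + \left(- \frac{5}{3} + \frac{y}{3}\right) = - \frac{2}{3} + \frac{y}{3}$)
$Q = 20$
$U{\left(J \right)} = 2 J$
$\left(Q + U{\left(a{\left(F{\left(0 \right)} \right)} \right)}\right) 1235 = \left(20 + 2 \cdot 0\right) 1235 = \left(20 + 0\right) 1235 = 20 \cdot 1235 = 24700$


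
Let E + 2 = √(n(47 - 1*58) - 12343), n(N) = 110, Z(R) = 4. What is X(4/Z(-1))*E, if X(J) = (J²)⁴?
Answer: -2 + I*√12233 ≈ -2.0 + 110.6*I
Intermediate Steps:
X(J) = J⁸
E = -2 + I*√12233 (E = -2 + √(110 - 12343) = -2 + √(-12233) = -2 + I*√12233 ≈ -2.0 + 110.6*I)
X(4/Z(-1))*E = (4/4)⁸*(-2 + I*√12233) = (4*(¼))⁸*(-2 + I*√12233) = 1⁸*(-2 + I*√12233) = 1*(-2 + I*√12233) = -2 + I*√12233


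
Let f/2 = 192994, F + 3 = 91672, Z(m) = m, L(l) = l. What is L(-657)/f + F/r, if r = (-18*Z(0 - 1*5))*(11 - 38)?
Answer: -17692365241/468975420 ≈ -37.726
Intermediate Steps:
F = 91669 (F = -3 + 91672 = 91669)
r = -2430 (r = (-18*(0 - 1*5))*(11 - 38) = -18*(0 - 5)*(-27) = -18*(-5)*(-27) = 90*(-27) = -2430)
f = 385988 (f = 2*192994 = 385988)
L(-657)/f + F/r = -657/385988 + 91669/(-2430) = -657*1/385988 + 91669*(-1/2430) = -657/385988 - 91669/2430 = -17692365241/468975420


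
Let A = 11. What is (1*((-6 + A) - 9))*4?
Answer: -16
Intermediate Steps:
(1*((-6 + A) - 9))*4 = (1*((-6 + 11) - 9))*4 = (1*(5 - 9))*4 = (1*(-4))*4 = -4*4 = -16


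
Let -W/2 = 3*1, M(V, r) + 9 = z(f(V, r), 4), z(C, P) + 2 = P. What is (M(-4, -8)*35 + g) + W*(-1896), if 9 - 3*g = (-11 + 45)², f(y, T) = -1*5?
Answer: 32246/3 ≈ 10749.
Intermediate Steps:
f(y, T) = -5
z(C, P) = -2 + P
M(V, r) = -7 (M(V, r) = -9 + (-2 + 4) = -9 + 2 = -7)
W = -6 ≈ -6.0000
g = -1147/3 (g = 3 - (-11 + 45)²/3 = 3 - ⅓*34² = 3 - ⅓*1156 = 3 - 1156/3 = -1147/3 ≈ -382.33)
(M(-4, -8)*35 + g) + W*(-1896) = (-7*35 - 1147/3) - 6*(-1896) = (-245 - 1147/3) + 11376 = -1882/3 + 11376 = 32246/3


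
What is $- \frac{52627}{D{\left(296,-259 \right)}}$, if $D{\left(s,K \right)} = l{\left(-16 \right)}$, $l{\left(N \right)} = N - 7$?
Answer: $\frac{52627}{23} \approx 2288.1$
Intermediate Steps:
$l{\left(N \right)} = -7 + N$
$D{\left(s,K \right)} = -23$ ($D{\left(s,K \right)} = -7 - 16 = -23$)
$- \frac{52627}{D{\left(296,-259 \right)}} = - \frac{52627}{-23} = \left(-52627\right) \left(- \frac{1}{23}\right) = \frac{52627}{23}$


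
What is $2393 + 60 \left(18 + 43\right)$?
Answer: $6053$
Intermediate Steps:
$2393 + 60 \left(18 + 43\right) = 2393 + 60 \cdot 61 = 2393 + 3660 = 6053$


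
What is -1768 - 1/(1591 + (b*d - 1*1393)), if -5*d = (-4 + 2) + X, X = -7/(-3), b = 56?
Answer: -5151967/2914 ≈ -1768.0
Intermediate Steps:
X = 7/3 (X = -7*(-1/3) = 7/3 ≈ 2.3333)
d = -1/15 (d = -((-4 + 2) + 7/3)/5 = -(-2 + 7/3)/5 = -1/5*1/3 = -1/15 ≈ -0.066667)
-1768 - 1/(1591 + (b*d - 1*1393)) = -1768 - 1/(1591 + (56*(-1/15) - 1*1393)) = -1768 - 1/(1591 + (-56/15 - 1393)) = -1768 - 1/(1591 - 20951/15) = -1768 - 1/2914/15 = -1768 - 1*15/2914 = -1768 - 15/2914 = -5151967/2914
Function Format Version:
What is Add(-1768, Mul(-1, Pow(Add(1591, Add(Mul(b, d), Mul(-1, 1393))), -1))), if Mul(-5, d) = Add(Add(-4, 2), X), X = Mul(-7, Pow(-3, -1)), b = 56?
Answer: Rational(-5151967, 2914) ≈ -1768.0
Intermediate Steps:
X = Rational(7, 3) (X = Mul(-7, Rational(-1, 3)) = Rational(7, 3) ≈ 2.3333)
d = Rational(-1, 15) (d = Mul(Rational(-1, 5), Add(Add(-4, 2), Rational(7, 3))) = Mul(Rational(-1, 5), Add(-2, Rational(7, 3))) = Mul(Rational(-1, 5), Rational(1, 3)) = Rational(-1, 15) ≈ -0.066667)
Add(-1768, Mul(-1, Pow(Add(1591, Add(Mul(b, d), Mul(-1, 1393))), -1))) = Add(-1768, Mul(-1, Pow(Add(1591, Add(Mul(56, Rational(-1, 15)), Mul(-1, 1393))), -1))) = Add(-1768, Mul(-1, Pow(Add(1591, Add(Rational(-56, 15), -1393)), -1))) = Add(-1768, Mul(-1, Pow(Add(1591, Rational(-20951, 15)), -1))) = Add(-1768, Mul(-1, Pow(Rational(2914, 15), -1))) = Add(-1768, Mul(-1, Rational(15, 2914))) = Add(-1768, Rational(-15, 2914)) = Rational(-5151967, 2914)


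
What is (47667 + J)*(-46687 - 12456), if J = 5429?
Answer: -3140256728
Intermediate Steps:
(47667 + J)*(-46687 - 12456) = (47667 + 5429)*(-46687 - 12456) = 53096*(-59143) = -3140256728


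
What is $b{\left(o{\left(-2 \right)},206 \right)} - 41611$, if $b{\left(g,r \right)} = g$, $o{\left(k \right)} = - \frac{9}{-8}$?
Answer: $- \frac{332879}{8} \approx -41610.0$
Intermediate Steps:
$o{\left(k \right)} = \frac{9}{8}$ ($o{\left(k \right)} = \left(-9\right) \left(- \frac{1}{8}\right) = \frac{9}{8}$)
$b{\left(o{\left(-2 \right)},206 \right)} - 41611 = \frac{9}{8} - 41611 = - \frac{332879}{8}$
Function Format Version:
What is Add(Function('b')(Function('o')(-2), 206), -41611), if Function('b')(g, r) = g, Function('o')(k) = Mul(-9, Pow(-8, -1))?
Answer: Rational(-332879, 8) ≈ -41610.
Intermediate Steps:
Function('o')(k) = Rational(9, 8) (Function('o')(k) = Mul(-9, Rational(-1, 8)) = Rational(9, 8))
Add(Function('b')(Function('o')(-2), 206), -41611) = Add(Rational(9, 8), -41611) = Rational(-332879, 8)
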